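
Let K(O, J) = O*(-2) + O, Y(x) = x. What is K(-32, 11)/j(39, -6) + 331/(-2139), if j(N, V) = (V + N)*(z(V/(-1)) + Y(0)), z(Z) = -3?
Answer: -33739/70587 ≈ -0.47798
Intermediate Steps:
K(O, J) = -O (K(O, J) = -2*O + O = -O)
j(N, V) = -3*N - 3*V (j(N, V) = (V + N)*(-3 + 0) = (N + V)*(-3) = -3*N - 3*V)
K(-32, 11)/j(39, -6) + 331/(-2139) = (-1*(-32))/(-3*39 - 3*(-6)) + 331/(-2139) = 32/(-117 + 18) + 331*(-1/2139) = 32/(-99) - 331/2139 = 32*(-1/99) - 331/2139 = -32/99 - 331/2139 = -33739/70587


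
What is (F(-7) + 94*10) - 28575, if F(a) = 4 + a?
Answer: -27638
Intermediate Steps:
(F(-7) + 94*10) - 28575 = ((4 - 7) + 94*10) - 28575 = (-3 + 940) - 28575 = 937 - 28575 = -27638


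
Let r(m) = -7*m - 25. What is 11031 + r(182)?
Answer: 9732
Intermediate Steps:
r(m) = -25 - 7*m
11031 + r(182) = 11031 + (-25 - 7*182) = 11031 + (-25 - 1274) = 11031 - 1299 = 9732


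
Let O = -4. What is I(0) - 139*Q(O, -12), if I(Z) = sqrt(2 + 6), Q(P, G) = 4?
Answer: -556 + 2*sqrt(2) ≈ -553.17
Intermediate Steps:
I(Z) = 2*sqrt(2) (I(Z) = sqrt(8) = 2*sqrt(2))
I(0) - 139*Q(O, -12) = 2*sqrt(2) - 139*4 = 2*sqrt(2) - 556 = -556 + 2*sqrt(2)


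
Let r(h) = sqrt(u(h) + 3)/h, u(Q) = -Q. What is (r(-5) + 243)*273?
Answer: 66339 - 546*sqrt(2)/5 ≈ 66185.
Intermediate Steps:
r(h) = sqrt(3 - h)/h (r(h) = sqrt(-h + 3)/h = sqrt(3 - h)/h)
(r(-5) + 243)*273 = (sqrt(3 - 1*(-5))/(-5) + 243)*273 = (-sqrt(3 + 5)/5 + 243)*273 = (-2*sqrt(2)/5 + 243)*273 = (243 - 2*sqrt(2)/5)*273 = 66339 - 546*sqrt(2)/5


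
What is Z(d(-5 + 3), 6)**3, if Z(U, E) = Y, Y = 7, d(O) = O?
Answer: 343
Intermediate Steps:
Z(U, E) = 7
Z(d(-5 + 3), 6)**3 = 7**3 = 343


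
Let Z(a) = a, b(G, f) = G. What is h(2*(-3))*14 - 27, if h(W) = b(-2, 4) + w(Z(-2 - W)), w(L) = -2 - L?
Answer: -139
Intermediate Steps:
h(W) = -2 + W (h(W) = -2 + (-2 - (-2 - W)) = -2 + (-2 + (2 + W)) = -2 + W)
h(2*(-3))*14 - 27 = (-2 + 2*(-3))*14 - 27 = (-2 - 6)*14 - 27 = -8*14 - 27 = -112 - 27 = -139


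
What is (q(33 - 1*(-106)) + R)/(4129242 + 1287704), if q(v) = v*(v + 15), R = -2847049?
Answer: -2825643/5416946 ≈ -0.52163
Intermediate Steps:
q(v) = v*(15 + v)
(q(33 - 1*(-106)) + R)/(4129242 + 1287704) = ((33 - 1*(-106))*(15 + (33 - 1*(-106))) - 2847049)/(4129242 + 1287704) = ((33 + 106)*(15 + (33 + 106)) - 2847049)/5416946 = (139*(15 + 139) - 2847049)*(1/5416946) = (139*154 - 2847049)*(1/5416946) = (21406 - 2847049)*(1/5416946) = -2825643*1/5416946 = -2825643/5416946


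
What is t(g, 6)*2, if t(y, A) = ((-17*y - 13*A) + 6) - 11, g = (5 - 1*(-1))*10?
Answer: -2206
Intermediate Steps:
g = 60 (g = (5 + 1)*10 = 6*10 = 60)
t(y, A) = -5 - 17*y - 13*A (t(y, A) = (6 - 17*y - 13*A) - 11 = -5 - 17*y - 13*A)
t(g, 6)*2 = (-5 - 17*60 - 13*6)*2 = (-5 - 1020 - 78)*2 = -1103*2 = -2206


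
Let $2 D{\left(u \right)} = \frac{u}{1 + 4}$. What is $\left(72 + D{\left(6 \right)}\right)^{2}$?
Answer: $\frac{131769}{25} \approx 5270.8$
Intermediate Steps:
$D{\left(u \right)} = \frac{u}{10}$ ($D{\left(u \right)} = \frac{u \frac{1}{1 + 4}}{2} = \frac{u \frac{1}{5}}{2} = \frac{\frac{1}{5} u}{2} = \frac{u}{10}$)
$\left(72 + D{\left(6 \right)}\right)^{2} = \left(72 + \frac{1}{10} \cdot 6\right)^{2} = \left(72 + \frac{3}{5}\right)^{2} = \left(\frac{363}{5}\right)^{2} = \frac{131769}{25}$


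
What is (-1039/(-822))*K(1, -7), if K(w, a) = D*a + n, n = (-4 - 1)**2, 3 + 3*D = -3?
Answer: 13507/274 ≈ 49.296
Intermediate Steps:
D = -2 (D = -1 + (1/3)*(-3) = -1 - 1 = -2)
n = 25 (n = (-5)**2 = 25)
K(w, a) = 25 - 2*a (K(w, a) = -2*a + 25 = 25 - 2*a)
(-1039/(-822))*K(1, -7) = (-1039/(-822))*(25 - 2*(-7)) = (-1039*(-1/822))*(25 + 14) = (1039/822)*39 = 13507/274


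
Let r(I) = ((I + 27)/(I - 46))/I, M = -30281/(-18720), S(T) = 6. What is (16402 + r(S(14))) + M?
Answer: 307073147/18720 ≈ 16403.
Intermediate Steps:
M = 30281/18720 (M = -30281*(-1/18720) = 30281/18720 ≈ 1.6176)
r(I) = (27 + I)/(I*(-46 + I)) (r(I) = ((27 + I)/(-46 + I))/I = (27 + I)/(I*(-46 + I)))
(16402 + r(S(14))) + M = (16402 + (27 + 6)/(6*(-46 + 6))) + 30281/18720 = (16402 + (1/6)*33/(-40)) + 30281/18720 = (16402 + (1/6)*(-1/40)*33) + 30281/18720 = (16402 - 11/80) + 30281/18720 = 1312149/80 + 30281/18720 = 307073147/18720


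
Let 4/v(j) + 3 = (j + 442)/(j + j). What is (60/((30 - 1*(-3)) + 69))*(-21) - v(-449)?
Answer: -503206/45679 ≈ -11.016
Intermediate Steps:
v(j) = 4/(-3 + (442 + j)/(2*j)) (v(j) = 4/(-3 + (j + 442)/(j + j)) = 4/(-3 + (442 + j)/((2*j))) = 4/(-3 + (442 + j)*(1/(2*j))) = 4/(-3 + (442 + j)/(2*j)))
(60/((30 - 1*(-3)) + 69))*(-21) - v(-449) = (60/((30 - 1*(-3)) + 69))*(-21) - (-8)*(-449)/(-442 + 5*(-449)) = (60/((30 + 3) + 69))*(-21) - (-8)*(-449)/(-442 - 2245) = (60/(33 + 69))*(-21) - (-8)*(-449)/(-2687) = (60/102)*(-21) - (-8)*(-449)*(-1)/2687 = ((1/102)*60)*(-21) - 1*(-3592/2687) = (10/17)*(-21) + 3592/2687 = -210/17 + 3592/2687 = -503206/45679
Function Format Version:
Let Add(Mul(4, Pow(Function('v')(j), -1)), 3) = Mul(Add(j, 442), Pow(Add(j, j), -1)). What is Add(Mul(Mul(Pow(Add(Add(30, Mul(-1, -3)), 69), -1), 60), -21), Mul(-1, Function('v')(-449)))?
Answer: Rational(-503206, 45679) ≈ -11.016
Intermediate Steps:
Function('v')(j) = Mul(4, Pow(Add(-3, Mul(Rational(1, 2), Pow(j, -1), Add(442, j))), -1)) (Function('v')(j) = Mul(4, Pow(Add(-3, Mul(Add(j, 442), Pow(Add(j, j), -1))), -1)) = Mul(4, Pow(Add(-3, Mul(Add(442, j), Pow(Mul(2, j), -1))), -1)) = Mul(4, Pow(Add(-3, Mul(Add(442, j), Mul(Rational(1, 2), Pow(j, -1)))), -1)) = Mul(4, Pow(Add(-3, Mul(Rational(1, 2), Pow(j, -1), Add(442, j))), -1)))
Add(Mul(Mul(Pow(Add(Add(30, Mul(-1, -3)), 69), -1), 60), -21), Mul(-1, Function('v')(-449))) = Add(Mul(Mul(Pow(Add(Add(30, Mul(-1, -3)), 69), -1), 60), -21), Mul(-1, Mul(-8, -449, Pow(Add(-442, Mul(5, -449)), -1)))) = Add(Mul(Mul(Pow(Add(Add(30, 3), 69), -1), 60), -21), Mul(-1, Mul(-8, -449, Pow(Add(-442, -2245), -1)))) = Add(Mul(Mul(Pow(Add(33, 69), -1), 60), -21), Mul(-1, Mul(-8, -449, Pow(-2687, -1)))) = Add(Mul(Mul(Pow(102, -1), 60), -21), Mul(-1, Mul(-8, -449, Rational(-1, 2687)))) = Add(Mul(Mul(Rational(1, 102), 60), -21), Mul(-1, Rational(-3592, 2687))) = Add(Mul(Rational(10, 17), -21), Rational(3592, 2687)) = Add(Rational(-210, 17), Rational(3592, 2687)) = Rational(-503206, 45679)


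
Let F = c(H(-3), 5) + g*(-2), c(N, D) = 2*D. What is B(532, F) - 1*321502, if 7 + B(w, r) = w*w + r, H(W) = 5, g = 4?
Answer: -38483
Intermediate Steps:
F = 2 (F = 2*5 + 4*(-2) = 10 - 8 = 2)
B(w, r) = -7 + r + w² (B(w, r) = -7 + (w*w + r) = -7 + (w² + r) = -7 + (r + w²) = -7 + r + w²)
B(532, F) - 1*321502 = (-7 + 2 + 532²) - 1*321502 = (-7 + 2 + 283024) - 321502 = 283019 - 321502 = -38483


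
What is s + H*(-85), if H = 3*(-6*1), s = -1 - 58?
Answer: 1471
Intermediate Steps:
s = -59
H = -18 (H = 3*(-6) = -18)
s + H*(-85) = -59 - 18*(-85) = -59 + 1530 = 1471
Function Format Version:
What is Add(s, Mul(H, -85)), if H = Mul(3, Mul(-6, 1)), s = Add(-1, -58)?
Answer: 1471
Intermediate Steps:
s = -59
H = -18 (H = Mul(3, -6) = -18)
Add(s, Mul(H, -85)) = Add(-59, Mul(-18, -85)) = Add(-59, 1530) = 1471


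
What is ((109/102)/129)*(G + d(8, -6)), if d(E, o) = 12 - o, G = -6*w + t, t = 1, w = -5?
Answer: 5341/13158 ≈ 0.40591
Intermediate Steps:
G = 31 (G = -6*(-5) + 1 = 30 + 1 = 31)
((109/102)/129)*(G + d(8, -6)) = ((109/102)/129)*(31 + (12 - 1*(-6))) = ((109*(1/102))*(1/129))*(31 + (12 + 6)) = ((109/102)*(1/129))*(31 + 18) = (109/13158)*49 = 5341/13158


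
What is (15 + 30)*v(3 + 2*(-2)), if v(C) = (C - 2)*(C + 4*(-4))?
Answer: 2295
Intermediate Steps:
v(C) = (-16 + C)*(-2 + C) (v(C) = (-2 + C)*(C - 16) = (-2 + C)*(-16 + C) = (-16 + C)*(-2 + C))
(15 + 30)*v(3 + 2*(-2)) = (15 + 30)*(32 + (3 + 2*(-2))² - 18*(3 + 2*(-2))) = 45*(32 + (3 - 4)² - 18*(3 - 4)) = 45*(32 + (-1)² - 18*(-1)) = 45*(32 + 1 + 18) = 45*51 = 2295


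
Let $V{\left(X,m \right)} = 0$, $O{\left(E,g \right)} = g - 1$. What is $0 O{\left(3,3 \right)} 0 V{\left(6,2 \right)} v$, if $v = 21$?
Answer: $0$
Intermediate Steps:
$O{\left(E,g \right)} = -1 + g$
$0 O{\left(3,3 \right)} 0 V{\left(6,2 \right)} v = 0 \left(-1 + 3\right) 0 \cdot 0 \cdot 21 = 0 \cdot 2 \cdot 0 \cdot 0 \cdot 21 = 0 \cdot 0 \cdot 0 \cdot 21 = 0 \cdot 0 \cdot 21 = 0 \cdot 21 = 0$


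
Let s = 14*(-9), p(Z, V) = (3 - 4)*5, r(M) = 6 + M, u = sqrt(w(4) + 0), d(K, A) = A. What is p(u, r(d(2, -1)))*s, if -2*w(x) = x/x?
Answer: 630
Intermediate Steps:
w(x) = -1/2 (w(x) = -x/(2*x) = -1/2*1 = -1/2)
u = I*sqrt(2)/2 (u = sqrt(-1/2 + 0) = sqrt(-1/2) = I*sqrt(2)/2 ≈ 0.70711*I)
p(Z, V) = -5 (p(Z, V) = -1*5 = -5)
s = -126
p(u, r(d(2, -1)))*s = -5*(-126) = 630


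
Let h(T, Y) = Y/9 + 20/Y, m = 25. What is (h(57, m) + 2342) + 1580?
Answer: 176651/45 ≈ 3925.6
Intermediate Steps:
h(T, Y) = 20/Y + Y/9 (h(T, Y) = Y*(1/9) + 20/Y = Y/9 + 20/Y = 20/Y + Y/9)
(h(57, m) + 2342) + 1580 = ((20/25 + (1/9)*25) + 2342) + 1580 = ((20*(1/25) + 25/9) + 2342) + 1580 = ((4/5 + 25/9) + 2342) + 1580 = (161/45 + 2342) + 1580 = 105551/45 + 1580 = 176651/45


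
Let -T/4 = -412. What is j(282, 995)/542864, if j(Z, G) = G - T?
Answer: -653/542864 ≈ -0.0012029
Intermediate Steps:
T = 1648 (T = -4*(-412) = 1648)
j(Z, G) = -1648 + G (j(Z, G) = G - 1*1648 = G - 1648 = -1648 + G)
j(282, 995)/542864 = (-1648 + 995)/542864 = -653*1/542864 = -653/542864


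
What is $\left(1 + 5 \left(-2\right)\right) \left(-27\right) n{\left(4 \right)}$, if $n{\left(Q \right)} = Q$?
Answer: $972$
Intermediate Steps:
$\left(1 + 5 \left(-2\right)\right) \left(-27\right) n{\left(4 \right)} = \left(1 + 5 \left(-2\right)\right) \left(-27\right) 4 = \left(1 - 10\right) \left(-27\right) 4 = \left(-9\right) \left(-27\right) 4 = 243 \cdot 4 = 972$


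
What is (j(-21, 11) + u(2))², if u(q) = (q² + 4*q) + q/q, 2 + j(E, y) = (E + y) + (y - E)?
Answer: 1089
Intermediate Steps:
j(E, y) = -2 + 2*y (j(E, y) = -2 + ((E + y) + (y - E)) = -2 + 2*y)
u(q) = 1 + q² + 4*q (u(q) = (q² + 4*q) + 1 = 1 + q² + 4*q)
(j(-21, 11) + u(2))² = ((-2 + 2*11) + (1 + 2² + 4*2))² = ((-2 + 22) + (1 + 4 + 8))² = (20 + 13)² = 33² = 1089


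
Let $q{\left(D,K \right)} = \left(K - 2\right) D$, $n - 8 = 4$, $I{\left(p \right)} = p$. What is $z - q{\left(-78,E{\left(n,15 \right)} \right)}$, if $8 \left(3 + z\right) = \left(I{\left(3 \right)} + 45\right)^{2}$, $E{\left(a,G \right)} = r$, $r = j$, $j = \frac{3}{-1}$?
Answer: $-105$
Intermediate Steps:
$n = 12$ ($n = 8 + 4 = 12$)
$j = -3$ ($j = 3 \left(-1\right) = -3$)
$r = -3$
$E{\left(a,G \right)} = -3$
$z = 285$ ($z = -3 + \frac{\left(3 + 45\right)^{2}}{8} = -3 + \frac{48^{2}}{8} = -3 + \frac{1}{8} \cdot 2304 = -3 + 288 = 285$)
$q{\left(D,K \right)} = D \left(-2 + K\right)$ ($q{\left(D,K \right)} = \left(-2 + K\right) D = D \left(-2 + K\right)$)
$z - q{\left(-78,E{\left(n,15 \right)} \right)} = 285 - - 78 \left(-2 - 3\right) = 285 - \left(-78\right) \left(-5\right) = 285 - 390 = -105$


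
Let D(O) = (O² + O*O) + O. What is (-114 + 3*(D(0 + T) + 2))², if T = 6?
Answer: 15876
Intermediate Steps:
D(O) = O + 2*O² (D(O) = (O² + O²) + O = 2*O² + O = O + 2*O²)
(-114 + 3*(D(0 + T) + 2))² = (-114 + 3*((0 + 6)*(1 + 2*(0 + 6)) + 2))² = (-114 + 3*(6*(1 + 2*6) + 2))² = (-114 + 3*(6*(1 + 12) + 2))² = (-114 + 3*(6*13 + 2))² = (-114 + 3*(78 + 2))² = (-114 + 3*80)² = (-114 + 240)² = 126² = 15876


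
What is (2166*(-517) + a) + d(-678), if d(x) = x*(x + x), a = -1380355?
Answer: -1580809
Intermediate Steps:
d(x) = 2*x² (d(x) = x*(2*x) = 2*x²)
(2166*(-517) + a) + d(-678) = (2166*(-517) - 1380355) + 2*(-678)² = (-1119822 - 1380355) + 2*459684 = -2500177 + 919368 = -1580809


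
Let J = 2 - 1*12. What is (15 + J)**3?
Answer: 125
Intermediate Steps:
J = -10 (J = 2 - 12 = -10)
(15 + J)**3 = (15 - 10)**3 = 5**3 = 125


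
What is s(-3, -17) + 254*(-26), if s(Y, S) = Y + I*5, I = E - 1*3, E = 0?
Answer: -6622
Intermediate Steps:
I = -3 (I = 0 - 1*3 = 0 - 3 = -3)
s(Y, S) = -15 + Y (s(Y, S) = Y - 3*5 = Y - 15 = -15 + Y)
s(-3, -17) + 254*(-26) = (-15 - 3) + 254*(-26) = -18 - 6604 = -6622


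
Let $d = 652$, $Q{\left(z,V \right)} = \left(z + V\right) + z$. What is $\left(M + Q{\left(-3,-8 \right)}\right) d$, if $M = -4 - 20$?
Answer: $-24776$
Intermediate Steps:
$Q{\left(z,V \right)} = V + 2 z$ ($Q{\left(z,V \right)} = \left(V + z\right) + z = V + 2 z$)
$M = -24$
$\left(M + Q{\left(-3,-8 \right)}\right) d = \left(-24 + \left(-8 + 2 \left(-3\right)\right)\right) 652 = \left(-24 - 14\right) 652 = \left(-38\right) 652 = -24776$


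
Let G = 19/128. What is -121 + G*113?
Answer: -13341/128 ≈ -104.23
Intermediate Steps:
G = 19/128 (G = 19*(1/128) = 19/128 ≈ 0.14844)
-121 + G*113 = -121 + (19/128)*113 = -121 + 2147/128 = -13341/128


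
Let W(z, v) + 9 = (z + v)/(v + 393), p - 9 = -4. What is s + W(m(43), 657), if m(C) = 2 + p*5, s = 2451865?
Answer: 429074914/175 ≈ 2.4519e+6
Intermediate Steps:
p = 5 (p = 9 - 4 = 5)
m(C) = 27 (m(C) = 2 + 5*5 = 2 + 25 = 27)
W(z, v) = -9 + (v + z)/(393 + v) (W(z, v) = -9 + (z + v)/(v + 393) = -9 + (v + z)/(393 + v))
s + W(m(43), 657) = 2451865 + (-3537 + 27 - 8*657)/(393 + 657) = 2451865 + (-3537 + 27 - 5256)/1050 = 2451865 + (1/1050)*(-8766) = 2451865 - 1461/175 = 429074914/175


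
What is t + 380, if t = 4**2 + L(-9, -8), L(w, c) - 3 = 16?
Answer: 415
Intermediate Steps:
L(w, c) = 19 (L(w, c) = 3 + 16 = 19)
t = 35 (t = 4**2 + 19 = 16 + 19 = 35)
t + 380 = 35 + 380 = 415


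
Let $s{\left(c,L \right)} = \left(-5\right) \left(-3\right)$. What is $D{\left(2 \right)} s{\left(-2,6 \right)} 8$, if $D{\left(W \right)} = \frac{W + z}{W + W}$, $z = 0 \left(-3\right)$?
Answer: $60$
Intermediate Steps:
$z = 0$
$D{\left(W \right)} = \frac{1}{2}$ ($D{\left(W \right)} = \frac{W + 0}{W + W} = \frac{W}{2 W} = W \frac{1}{2 W} = \frac{1}{2}$)
$s{\left(c,L \right)} = 15$
$D{\left(2 \right)} s{\left(-2,6 \right)} 8 = \frac{1}{2} \cdot 15 \cdot 8 = \frac{15}{2} \cdot 8 = 60$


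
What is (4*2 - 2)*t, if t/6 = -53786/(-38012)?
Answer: 484074/9503 ≈ 50.939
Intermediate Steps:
t = 80679/9503 (t = 6*(-53786/(-38012)) = 6*(-53786*(-1/38012)) = 6*(26893/19006) = 80679/9503 ≈ 8.4898)
(4*2 - 2)*t = (4*2 - 2)*(80679/9503) = (8 - 2)*(80679/9503) = 6*(80679/9503) = 484074/9503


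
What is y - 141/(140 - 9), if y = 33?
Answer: 4182/131 ≈ 31.924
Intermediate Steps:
y - 141/(140 - 9) = 33 - 141/(140 - 9) = 33 - 141/131 = 4182/131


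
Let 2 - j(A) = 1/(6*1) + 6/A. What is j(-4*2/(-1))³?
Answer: 2197/1728 ≈ 1.2714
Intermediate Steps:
j(A) = 11/6 - 6/A (j(A) = 2 - (1/(6*1) + 6/A) = 2 - ((⅙)*1 + 6/A) = 2 - (⅙ + 6/A) = 2 + (-⅙ - 6/A) = 11/6 - 6/A)
j(-4*2/(-1))³ = (11/6 - 6/(-4*2/(-1)))³ = (11/6 - 6/((-8*(-1))))³ = (11/6 - 6/8)³ = (11/6 - 6*⅛)³ = (11/6 - ¾)³ = (13/12)³ = 2197/1728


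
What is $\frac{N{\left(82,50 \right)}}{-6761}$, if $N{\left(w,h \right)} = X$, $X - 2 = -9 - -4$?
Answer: $\frac{3}{6761} \approx 0.00044372$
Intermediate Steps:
$X = -3$ ($X = 2 - 5 = -3$)
$N{\left(w,h \right)} = -3$
$\frac{N{\left(82,50 \right)}}{-6761} = - \frac{3}{-6761} = \left(-3\right) \left(- \frac{1}{6761}\right) = \frac{3}{6761}$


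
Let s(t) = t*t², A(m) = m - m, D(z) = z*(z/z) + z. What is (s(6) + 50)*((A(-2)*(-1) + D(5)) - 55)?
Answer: -11970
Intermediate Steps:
D(z) = 2*z (D(z) = z*1 + z = z + z = 2*z)
A(m) = 0
s(t) = t³
(s(6) + 50)*((A(-2)*(-1) + D(5)) - 55) = (6³ + 50)*((0*(-1) + 2*5) - 55) = (216 + 50)*((0 + 10) - 55) = 266*(10 - 55) = 266*(-45) = -11970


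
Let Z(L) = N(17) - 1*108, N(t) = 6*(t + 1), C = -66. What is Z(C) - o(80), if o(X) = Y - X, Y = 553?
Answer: -473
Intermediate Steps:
N(t) = 6 + 6*t (N(t) = 6*(1 + t) = 6 + 6*t)
Z(L) = 0 (Z(L) = (6 + 6*17) - 1*108 = (6 + 102) - 108 = 108 - 108 = 0)
o(X) = 553 - X
Z(C) - o(80) = 0 - (553 - 1*80) = 0 - (553 - 80) = 0 - 1*473 = 0 - 473 = -473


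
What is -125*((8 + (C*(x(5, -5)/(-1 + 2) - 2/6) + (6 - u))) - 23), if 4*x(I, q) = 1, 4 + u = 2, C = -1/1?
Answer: 10375/12 ≈ 864.58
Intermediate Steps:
C = -1 (C = -1*1 = -1)
u = -2 (u = -4 + 2 = -2)
x(I, q) = ¼ (x(I, q) = (¼)*1 = ¼)
-125*((8 + (C*(x(5, -5)/(-1 + 2) - 2/6) + (6 - u))) - 23) = -125*((8 + (-(1/(4*(-1 + 2)) - 2/6) + (6 - 1*(-2)))) - 23) = -125*((8 + (-((¼)/1 - 2*⅙) + (6 + 2))) - 23) = -125*((8 + (-((¼)*1 - ⅓) + 8)) - 23) = -125*((8 + (-(¼ - ⅓) + 8)) - 23) = -125*((8 + (-1*(-1/12) + 8)) - 23) = -125*((8 + (1/12 + 8)) - 23) = -125*((8 + 97/12) - 23) = -125*(193/12 - 23) = -125*(-83/12) = 10375/12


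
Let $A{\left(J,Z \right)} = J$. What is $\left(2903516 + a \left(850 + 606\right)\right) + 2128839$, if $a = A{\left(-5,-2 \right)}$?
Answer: $5025075$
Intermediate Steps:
$a = -5$
$\left(2903516 + a \left(850 + 606\right)\right) + 2128839 = \left(2903516 - 5 \left(850 + 606\right)\right) + 2128839 = \left(2903516 - 7280\right) + 2128839 = 2896236 + 2128839 = 5025075$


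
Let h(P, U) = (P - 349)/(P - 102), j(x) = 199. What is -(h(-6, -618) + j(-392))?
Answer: -21847/108 ≈ -202.29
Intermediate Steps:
h(P, U) = (-349 + P)/(-102 + P)
-(h(-6, -618) + j(-392)) = -((-349 - 6)/(-102 - 6) + 199) = -(-355/(-108) + 199) = -(-1/108*(-355) + 199) = -(355/108 + 199) = -1*21847/108 = -21847/108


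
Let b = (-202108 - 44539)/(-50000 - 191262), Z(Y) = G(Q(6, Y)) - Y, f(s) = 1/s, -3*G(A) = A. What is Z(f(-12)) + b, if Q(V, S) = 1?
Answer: 372663/482524 ≈ 0.77232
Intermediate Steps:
G(A) = -A/3
f(s) = 1/s
Z(Y) = -⅓ - Y (Z(Y) = -⅓*1 - Y = -⅓ - Y)
b = 246647/241262 (b = -246647/(-241262) = -246647*(-1/241262) = 246647/241262 ≈ 1.0223)
Z(f(-12)) + b = (-⅓ - 1/(-12)) + 246647/241262 = (-⅓ - 1*(-1/12)) + 246647/241262 = (-⅓ + 1/12) + 246647/241262 = -¼ + 246647/241262 = 372663/482524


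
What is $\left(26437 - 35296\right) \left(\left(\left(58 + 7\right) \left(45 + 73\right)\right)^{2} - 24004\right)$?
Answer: $-520952573664$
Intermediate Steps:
$\left(26437 - 35296\right) \left(\left(\left(58 + 7\right) \left(45 + 73\right)\right)^{2} - 24004\right) = \left(26437 - 35296\right) \left(\left(65 \cdot 118\right)^{2} - 24004\right) = - 8859 \left(7670^{2} - 24004\right) = - 8859 \left(58828900 - 24004\right) = \left(-8859\right) 58804896 = -520952573664$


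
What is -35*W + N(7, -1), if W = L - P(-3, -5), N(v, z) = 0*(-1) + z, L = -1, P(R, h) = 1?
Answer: 69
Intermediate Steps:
N(v, z) = z (N(v, z) = 0 + z = z)
W = -2 (W = -1 - 1*1 = -1 - 1 = -2)
-35*W + N(7, -1) = -35*(-2) - 1 = 70 - 1 = 69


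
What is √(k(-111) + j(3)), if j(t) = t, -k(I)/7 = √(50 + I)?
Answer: √(3 - 7*I*√61) ≈ 5.3737 - 5.0869*I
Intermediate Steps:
k(I) = -7*√(50 + I)
√(k(-111) + j(3)) = √(-7*√(50 - 111) + 3) = √(-7*I*√61 + 3) = √(3 - 7*I*√61)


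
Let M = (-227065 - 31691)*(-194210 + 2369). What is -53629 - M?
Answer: -49640063425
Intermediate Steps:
M = 49640009796 (M = -258756*(-191841) = 49640009796)
-53629 - M = -53629 - 1*49640009796 = -53629 - 49640009796 = -49640063425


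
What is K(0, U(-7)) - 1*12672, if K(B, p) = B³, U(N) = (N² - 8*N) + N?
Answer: -12672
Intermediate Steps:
U(N) = N² - 7*N
K(0, U(-7)) - 1*12672 = 0³ - 1*12672 = 0 - 12672 = -12672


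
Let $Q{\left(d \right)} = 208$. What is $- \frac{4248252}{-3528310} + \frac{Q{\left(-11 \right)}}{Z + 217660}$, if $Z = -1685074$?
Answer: $\frac{119869434074}{99567144045} \approx 1.2039$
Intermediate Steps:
$- \frac{4248252}{-3528310} + \frac{Q{\left(-11 \right)}}{Z + 217660} = - \frac{4248252}{-3528310} + \frac{208}{-1685074 + 217660} = \left(-4248252\right) \left(- \frac{1}{3528310}\right) + \frac{208}{-1467414} = \frac{2124126}{1764155} + 208 \left(- \frac{1}{1467414}\right) = \frac{2124126}{1764155} - \frac{8}{56439} = \frac{119869434074}{99567144045}$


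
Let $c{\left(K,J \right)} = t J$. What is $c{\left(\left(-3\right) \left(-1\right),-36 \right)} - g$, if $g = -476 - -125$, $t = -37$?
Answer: $1683$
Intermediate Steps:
$g = -351$ ($g = -476 + 125 = -351$)
$c{\left(K,J \right)} = - 37 J$
$c{\left(\left(-3\right) \left(-1\right),-36 \right)} - g = \left(-37\right) \left(-36\right) - -351 = 1332 + 351 = 1683$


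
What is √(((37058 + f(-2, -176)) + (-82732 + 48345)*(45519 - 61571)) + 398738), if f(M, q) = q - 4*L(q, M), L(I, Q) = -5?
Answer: 2*√138103941 ≈ 23504.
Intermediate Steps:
f(M, q) = 20 + q (f(M, q) = q - 4*(-5) = q + 20 = 20 + q)
√(((37058 + f(-2, -176)) + (-82732 + 48345)*(45519 - 61571)) + 398738) = √(((37058 + (20 - 176)) + (-82732 + 48345)*(45519 - 61571)) + 398738) = √(((37058 - 156) - 34387*(-16052)) + 398738) = √((36902 + 551980124) + 398738) = √(552017026 + 398738) = √552415764 = 2*√138103941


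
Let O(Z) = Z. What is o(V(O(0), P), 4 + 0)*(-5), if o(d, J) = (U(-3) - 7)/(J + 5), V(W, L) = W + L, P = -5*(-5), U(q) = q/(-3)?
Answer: 10/3 ≈ 3.3333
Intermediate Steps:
U(q) = -q/3 (U(q) = q*(-⅓) = -q/3)
P = 25
V(W, L) = L + W
o(d, J) = -6/(5 + J) (o(d, J) = (-⅓*(-3) - 7)/(J + 5) = (1 - 7)/(5 + J) = -6/(5 + J))
o(V(O(0), P), 4 + 0)*(-5) = -6/(5 + (4 + 0))*(-5) = -6/(5 + 4)*(-5) = -6/9*(-5) = -6*⅑*(-5) = -⅔*(-5) = 10/3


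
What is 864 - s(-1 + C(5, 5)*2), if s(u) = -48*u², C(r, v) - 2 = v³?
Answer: 3073296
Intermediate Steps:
C(r, v) = 2 + v³
864 - s(-1 + C(5, 5)*2) = 864 - (-48)*(-1 + (2 + 5³)*2)² = 864 - (-48)*(-1 + (2 + 125)*2)² = 864 - (-48)*(-1 + 127*2)² = 864 - (-48)*(-1 + 254)² = 864 - (-48)*253² = 864 - (-48)*64009 = 864 - 1*(-3072432) = 864 + 3072432 = 3073296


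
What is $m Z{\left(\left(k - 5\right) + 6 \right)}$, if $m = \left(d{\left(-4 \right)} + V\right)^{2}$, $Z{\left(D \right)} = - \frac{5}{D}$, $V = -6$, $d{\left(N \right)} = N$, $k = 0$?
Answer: $-500$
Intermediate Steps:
$m = 100$ ($m = \left(-4 - 6\right)^{2} = \left(-10\right)^{2} = 100$)
$m Z{\left(\left(k - 5\right) + 6 \right)} = 100 \left(- \frac{5}{\left(0 - 5\right) + 6}\right) = 100 \left(- \frac{5}{-5 + 6}\right) = 100 \left(- \frac{5}{1}\right) = 100 \left(\left(-5\right) 1\right) = 100 \left(-5\right) = -500$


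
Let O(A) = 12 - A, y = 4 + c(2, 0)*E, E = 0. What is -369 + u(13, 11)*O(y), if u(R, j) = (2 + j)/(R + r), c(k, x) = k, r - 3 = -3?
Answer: -361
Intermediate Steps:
r = 0 (r = 3 - 3 = 0)
u(R, j) = (2 + j)/R (u(R, j) = (2 + j)/(R + 0) = (2 + j)/R)
y = 4 (y = 4 + 2*0 = 4 + 0 = 4)
-369 + u(13, 11)*O(y) = -369 + ((2 + 11)/13)*(12 - 1*4) = -369 + ((1/13)*13)*(12 - 4) = -369 + 1*8 = -369 + 8 = -361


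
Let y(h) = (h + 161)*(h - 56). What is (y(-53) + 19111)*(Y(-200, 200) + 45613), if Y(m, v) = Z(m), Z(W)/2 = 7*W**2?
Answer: 4444593807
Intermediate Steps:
Z(W) = 14*W**2 (Z(W) = 2*(7*W**2) = 14*W**2)
y(h) = (-56 + h)*(161 + h) (y(h) = (161 + h)*(-56 + h) = (-56 + h)*(161 + h))
Y(m, v) = 14*m**2
(y(-53) + 19111)*(Y(-200, 200) + 45613) = ((-9016 + (-53)**2 + 105*(-53)) + 19111)*(14*(-200)**2 + 45613) = ((-9016 + 2809 - 5565) + 19111)*(14*40000 + 45613) = (-11772 + 19111)*(560000 + 45613) = 7339*605613 = 4444593807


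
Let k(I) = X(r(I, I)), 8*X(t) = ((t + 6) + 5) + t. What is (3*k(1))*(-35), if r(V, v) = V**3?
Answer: -1365/8 ≈ -170.63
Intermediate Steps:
X(t) = 11/8 + t/4 (X(t) = (((t + 6) + 5) + t)/8 = (((6 + t) + 5) + t)/8 = ((11 + t) + t)/8 = (11 + 2*t)/8 = 11/8 + t/4)
k(I) = 11/8 + I**3/4
(3*k(1))*(-35) = (3*(11/8 + (1/4)*1**3))*(-35) = (3*(11/8 + (1/4)*1))*(-35) = (3*(11/8 + 1/4))*(-35) = (3*(13/8))*(-35) = (39/8)*(-35) = -1365/8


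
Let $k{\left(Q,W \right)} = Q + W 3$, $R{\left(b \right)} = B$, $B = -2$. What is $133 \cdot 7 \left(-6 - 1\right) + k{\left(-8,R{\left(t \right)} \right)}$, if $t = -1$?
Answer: $-6531$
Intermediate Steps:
$R{\left(b \right)} = -2$
$k{\left(Q,W \right)} = Q + 3 W$
$133 \cdot 7 \left(-6 - 1\right) + k{\left(-8,R{\left(t \right)} \right)} = 133 \cdot 7 \left(-6 - 1\right) + \left(-8 + 3 \left(-2\right)\right) = 133 \cdot 7 \left(-7\right) - 14 = 133 \left(-49\right) - 14 = -6517 - 14 = -6531$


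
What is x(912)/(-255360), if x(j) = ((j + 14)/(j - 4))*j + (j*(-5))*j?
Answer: 2069777/127120 ≈ 16.282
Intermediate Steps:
x(j) = -5*j**2 + j*(14 + j)/(-4 + j) (x(j) = ((14 + j)/(-4 + j))*j + (-5*j)*j = ((14 + j)/(-4 + j))*j - 5*j**2 = j*(14 + j)/(-4 + j) - 5*j**2 = -5*j**2 + j*(14 + j)/(-4 + j))
x(912)/(-255360) = (912*(14 - 5*912**2 + 21*912)/(-4 + 912))/(-255360) = (912*(14 - 5*831744 + 19152)/908)*(-1/255360) = (912*(1/908)*(14 - 4158720 + 19152))*(-1/255360) = (912*(1/908)*(-4139554))*(-1/255360) = -943818312/227*(-1/255360) = 2069777/127120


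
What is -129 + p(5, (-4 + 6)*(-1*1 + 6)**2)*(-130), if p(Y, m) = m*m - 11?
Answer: -323699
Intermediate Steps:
p(Y, m) = -11 + m**2 (p(Y, m) = m**2 - 11 = -11 + m**2)
-129 + p(5, (-4 + 6)*(-1*1 + 6)**2)*(-130) = -129 + (-11 + ((-4 + 6)*(-1*1 + 6)**2)**2)*(-130) = -129 + (-11 + (2*(-1 + 6)**2)**2)*(-130) = -129 + (-11 + (2*5**2)**2)*(-130) = -129 + (-11 + (2*25)**2)*(-130) = -129 + (-11 + 50**2)*(-130) = -129 + (-11 + 2500)*(-130) = -129 + 2489*(-130) = -129 - 323570 = -323699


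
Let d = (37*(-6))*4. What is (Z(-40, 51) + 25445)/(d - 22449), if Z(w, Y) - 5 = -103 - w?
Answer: -25387/23337 ≈ -1.0878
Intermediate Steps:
d = -888 (d = -222*4 = -888)
Z(w, Y) = -98 - w (Z(w, Y) = 5 + (-103 - w) = -98 - w)
(Z(-40, 51) + 25445)/(d - 22449) = ((-98 - 1*(-40)) + 25445)/(-888 - 22449) = ((-98 + 40) + 25445)/(-23337) = (-58 + 25445)*(-1/23337) = 25387*(-1/23337) = -25387/23337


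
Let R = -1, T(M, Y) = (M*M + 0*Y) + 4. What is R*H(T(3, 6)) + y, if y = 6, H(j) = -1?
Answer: 7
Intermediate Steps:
T(M, Y) = 4 + M**2 (T(M, Y) = (M**2 + 0) + 4 = M**2 + 4 = 4 + M**2)
R*H(T(3, 6)) + y = -1*(-1) + 6 = 1 + 6 = 7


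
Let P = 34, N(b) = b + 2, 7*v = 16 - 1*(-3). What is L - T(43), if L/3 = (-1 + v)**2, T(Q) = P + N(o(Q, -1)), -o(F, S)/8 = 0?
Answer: -1332/49 ≈ -27.184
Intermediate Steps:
o(F, S) = 0 (o(F, S) = -8*0 = 0)
v = 19/7 (v = (16 - 1*(-3))/7 = (16 + 3)/7 = (1/7)*19 = 19/7 ≈ 2.7143)
N(b) = 2 + b
T(Q) = 36 (T(Q) = 34 + (2 + 0) = 34 + 2 = 36)
L = 432/49 (L = 3*(-1 + 19/7)**2 = 3*(12/7)**2 = 3*(144/49) = 432/49 ≈ 8.8163)
L - T(43) = 432/49 - 1*36 = 432/49 - 36 = -1332/49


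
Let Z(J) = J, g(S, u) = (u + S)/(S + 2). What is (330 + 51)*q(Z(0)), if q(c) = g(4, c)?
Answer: 254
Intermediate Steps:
g(S, u) = (S + u)/(2 + S)
q(c) = 2/3 + c/6 (q(c) = (4 + c)/(2 + 4) = (4 + c)/6 = 2/3 + c/6)
(330 + 51)*q(Z(0)) = (330 + 51)*(2/3 + (1/6)*0) = 381*(2/3 + 0) = 381*(2/3) = 254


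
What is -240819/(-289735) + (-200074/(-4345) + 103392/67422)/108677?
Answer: 51139590438462521/61494851269247407 ≈ 0.83161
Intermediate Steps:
-240819/(-289735) + (-200074/(-4345) + 103392/67422)/108677 = -240819*(-1/289735) + (-200074*(-1/4345) + 103392*(1/67422))*(1/108677) = 240819/289735 + (200074/4345 + 17232/11237)*(1/108677) = 240819/289735 + (2323104578/48824765)*(1/108677) = 240819/289735 + 2323104578/5306128985905 = 51139590438462521/61494851269247407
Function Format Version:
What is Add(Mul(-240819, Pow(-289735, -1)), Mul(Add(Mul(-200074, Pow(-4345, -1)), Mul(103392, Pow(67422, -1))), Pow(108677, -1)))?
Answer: Rational(51139590438462521, 61494851269247407) ≈ 0.83161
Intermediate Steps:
Add(Mul(-240819, Pow(-289735, -1)), Mul(Add(Mul(-200074, Pow(-4345, -1)), Mul(103392, Pow(67422, -1))), Pow(108677, -1))) = Add(Mul(-240819, Rational(-1, 289735)), Mul(Add(Mul(-200074, Rational(-1, 4345)), Mul(103392, Rational(1, 67422))), Rational(1, 108677))) = Add(Rational(240819, 289735), Mul(Add(Rational(200074, 4345), Rational(17232, 11237)), Rational(1, 108677))) = Add(Rational(240819, 289735), Mul(Rational(2323104578, 48824765), Rational(1, 108677))) = Add(Rational(240819, 289735), Rational(2323104578, 5306128985905)) = Rational(51139590438462521, 61494851269247407)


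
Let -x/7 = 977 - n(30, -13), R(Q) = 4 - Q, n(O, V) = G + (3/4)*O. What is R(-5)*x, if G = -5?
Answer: -120897/2 ≈ -60449.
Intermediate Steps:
n(O, V) = -5 + 3*O/4 (n(O, V) = -5 + (3/4)*O = -5 + (3*(1/4))*O = -5 + 3*O/4)
x = -13433/2 (x = -7*(977 - (-5 + (3/4)*30)) = -7*(977 - (-5 + 45/2)) = -7*(977 - 1*35/2) = -7*(977 - 35/2) = -7*1919/2 = -13433/2 ≈ -6716.5)
R(-5)*x = (4 - 1*(-5))*(-13433/2) = (4 + 5)*(-13433/2) = 9*(-13433/2) = -120897/2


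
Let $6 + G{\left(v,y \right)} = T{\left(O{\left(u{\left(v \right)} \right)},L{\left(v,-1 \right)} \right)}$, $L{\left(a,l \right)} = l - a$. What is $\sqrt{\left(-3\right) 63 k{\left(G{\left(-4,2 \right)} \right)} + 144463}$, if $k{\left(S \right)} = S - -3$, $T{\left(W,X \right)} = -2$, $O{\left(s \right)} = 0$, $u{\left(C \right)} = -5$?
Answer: $32 \sqrt{142} \approx 381.32$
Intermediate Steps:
$G{\left(v,y \right)} = -8$ ($G{\left(v,y \right)} = -6 - 2 = -8$)
$k{\left(S \right)} = 3 + S$ ($k{\left(S \right)} = S + 3 = 3 + S$)
$\sqrt{\left(-3\right) 63 k{\left(G{\left(-4,2 \right)} \right)} + 144463} = \sqrt{\left(-3\right) 63 \left(3 - 8\right) + 144463} = \sqrt{\left(-189\right) \left(-5\right) + 144463} = \sqrt{945 + 144463} = \sqrt{145408} = 32 \sqrt{142}$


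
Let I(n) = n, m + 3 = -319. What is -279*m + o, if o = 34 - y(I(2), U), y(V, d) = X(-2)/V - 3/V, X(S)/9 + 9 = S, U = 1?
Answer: 89923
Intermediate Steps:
m = -322 (m = -3 - 319 = -322)
X(S) = -81 + 9*S
y(V, d) = -102/V (y(V, d) = (-81 + 9*(-2))/V - 3/V = (-81 - 18)/V - 3/V = -99/V - 3/V = -102/V)
o = 85 (o = 34 - (-102)/2 = 34 - 1*(-51) = 34 + 51 = 85)
-279*m + o = -279*(-322) + 85 = 89838 + 85 = 89923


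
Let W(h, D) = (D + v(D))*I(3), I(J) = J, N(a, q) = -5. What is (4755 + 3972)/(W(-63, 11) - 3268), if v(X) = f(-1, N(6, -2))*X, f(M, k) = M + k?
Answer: -8727/3433 ≈ -2.5421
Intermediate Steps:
v(X) = -6*X (v(X) = (-1 - 5)*X = -6*X)
W(h, D) = -15*D (W(h, D) = (D - 6*D)*3 = -5*D*3 = -15*D)
(4755 + 3972)/(W(-63, 11) - 3268) = (4755 + 3972)/(-15*11 - 3268) = 8727/(-165 - 3268) = 8727/(-3433) = 8727*(-1/3433) = -8727/3433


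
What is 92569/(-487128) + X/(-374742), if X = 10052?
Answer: -6597683809/30424553496 ≈ -0.21685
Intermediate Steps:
92569/(-487128) + X/(-374742) = 92569/(-487128) + 10052/(-374742) = 92569*(-1/487128) + 10052*(-1/374742) = -92569/487128 - 5026/187371 = -6597683809/30424553496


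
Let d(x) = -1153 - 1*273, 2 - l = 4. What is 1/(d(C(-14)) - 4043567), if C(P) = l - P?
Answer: -1/4044993 ≈ -2.4722e-7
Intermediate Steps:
l = -2 (l = 2 - 1*4 = 2 - 4 = -2)
C(P) = -2 - P
d(x) = -1426 (d(x) = -1153 - 273 = -1426)
1/(d(C(-14)) - 4043567) = 1/(-1426 - 4043567) = 1/(-4044993) = -1/4044993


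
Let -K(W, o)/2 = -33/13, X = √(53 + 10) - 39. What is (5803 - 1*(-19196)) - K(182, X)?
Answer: 324921/13 ≈ 24994.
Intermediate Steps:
X = -39 + 3*√7 (X = √63 - 39 = 3*√7 - 39 = -39 + 3*√7 ≈ -31.063)
K(W, o) = 66/13 (K(W, o) = -(-66)/13 = -2*(-33/13) = 66/13)
(5803 - 1*(-19196)) - K(182, X) = (5803 - 1*(-19196)) - 1*66/13 = (5803 + 19196) - 66/13 = 24999 - 66/13 = 324921/13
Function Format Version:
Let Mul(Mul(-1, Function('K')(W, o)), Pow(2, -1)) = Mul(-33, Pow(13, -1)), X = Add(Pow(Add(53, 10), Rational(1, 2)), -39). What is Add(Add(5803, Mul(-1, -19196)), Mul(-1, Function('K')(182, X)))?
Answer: Rational(324921, 13) ≈ 24994.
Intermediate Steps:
X = Add(-39, Mul(3, Pow(7, Rational(1, 2)))) (X = Add(Pow(63, Rational(1, 2)), -39) = Add(Mul(3, Pow(7, Rational(1, 2))), -39) = Add(-39, Mul(3, Pow(7, Rational(1, 2)))) ≈ -31.063)
Function('K')(W, o) = Rational(66, 13) (Function('K')(W, o) = Mul(-2, Mul(-33, Pow(13, -1))) = Mul(-2, Mul(-33, Rational(1, 13))) = Mul(-2, Rational(-33, 13)) = Rational(66, 13))
Add(Add(5803, Mul(-1, -19196)), Mul(-1, Function('K')(182, X))) = Add(Add(5803, Mul(-1, -19196)), Mul(-1, Rational(66, 13))) = Add(Add(5803, 19196), Rational(-66, 13)) = Add(24999, Rational(-66, 13)) = Rational(324921, 13)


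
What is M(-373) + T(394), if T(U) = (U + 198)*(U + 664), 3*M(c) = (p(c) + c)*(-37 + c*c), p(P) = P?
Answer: -33961208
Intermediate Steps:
M(c) = 2*c*(-37 + c²)/3 (M(c) = ((c + c)*(-37 + c*c))/3 = ((2*c)*(-37 + c²))/3 = (2*c*(-37 + c²))/3 = 2*c*(-37 + c²)/3)
T(U) = (198 + U)*(664 + U)
M(-373) + T(394) = (⅔)*(-373)*(-37 + (-373)²) + (131472 + 394² + 862*394) = (⅔)*(-373)*(-37 + 139129) + (131472 + 155236 + 339628) = (⅔)*(-373)*139092 + 626336 = -34587544 + 626336 = -33961208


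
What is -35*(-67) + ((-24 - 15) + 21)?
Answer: 2327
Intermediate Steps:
-35*(-67) + ((-24 - 15) + 21) = 2345 + (-39 + 21) = 2345 - 18 = 2327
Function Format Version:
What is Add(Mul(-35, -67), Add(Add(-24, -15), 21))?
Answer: 2327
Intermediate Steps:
Add(Mul(-35, -67), Add(Add(-24, -15), 21)) = Add(2345, Add(-39, 21)) = Add(2345, -18) = 2327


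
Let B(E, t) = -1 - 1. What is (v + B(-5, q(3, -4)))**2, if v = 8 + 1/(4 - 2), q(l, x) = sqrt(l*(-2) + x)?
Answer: 169/4 ≈ 42.250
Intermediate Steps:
q(l, x) = sqrt(x - 2*l) (q(l, x) = sqrt(-2*l + x) = sqrt(x - 2*l))
B(E, t) = -2
v = 17/2 (v = 8 + 1/2 = 17/2 ≈ 8.5000)
(v + B(-5, q(3, -4)))**2 = (17/2 - 2)**2 = (13/2)**2 = 169/4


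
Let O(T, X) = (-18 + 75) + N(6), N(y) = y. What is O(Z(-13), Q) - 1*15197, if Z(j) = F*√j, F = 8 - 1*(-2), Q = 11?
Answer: -15134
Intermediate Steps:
F = 10 (F = 8 + 2 = 10)
Z(j) = 10*√j
O(T, X) = 63 (O(T, X) = (-18 + 75) + 6 = 57 + 6 = 63)
O(Z(-13), Q) - 1*15197 = 63 - 1*15197 = 63 - 15197 = -15134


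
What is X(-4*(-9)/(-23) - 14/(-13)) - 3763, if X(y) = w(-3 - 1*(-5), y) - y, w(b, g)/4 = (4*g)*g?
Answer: -336031253/89401 ≈ -3758.7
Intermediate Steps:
w(b, g) = 16*g² (w(b, g) = 4*((4*g)*g) = 4*(4*g²) = 16*g²)
X(y) = -y + 16*y² (X(y) = 16*y² - y = -y + 16*y²)
X(-4*(-9)/(-23) - 14/(-13)) - 3763 = (-4*(-9)/(-23) - 14/(-13))*(-1 + 16*(-4*(-9)/(-23) - 14/(-13))) - 3763 = (36*(-1/23) - 14*(-1/13))*(-1 + 16*(36*(-1/23) - 14*(-1/13))) - 3763 = (-36/23 + 14/13)*(-1 + 16*(-36/23 + 14/13)) - 3763 = -146*(-1 + 16*(-146/299))/299 - 3763 = -146*(-1 - 2336/299)/299 - 3763 = -146/299*(-2635/299) - 3763 = 384710/89401 - 3763 = -336031253/89401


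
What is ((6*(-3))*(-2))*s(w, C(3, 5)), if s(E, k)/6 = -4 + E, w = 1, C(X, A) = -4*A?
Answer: -648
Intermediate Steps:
s(E, k) = -24 + 6*E (s(E, k) = 6*(-4 + E) = -24 + 6*E)
((6*(-3))*(-2))*s(w, C(3, 5)) = ((6*(-3))*(-2))*(-24 + 6*1) = (-18*(-2))*(-24 + 6) = 36*(-18) = -648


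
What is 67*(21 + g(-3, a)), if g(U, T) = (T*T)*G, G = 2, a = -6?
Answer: 6231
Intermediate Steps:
g(U, T) = 2*T² (g(U, T) = (T*T)*2 = T²*2 = 2*T²)
67*(21 + g(-3, a)) = 67*(21 + 2*(-6)²) = 67*(21 + 2*36) = 67*(21 + 72) = 67*93 = 6231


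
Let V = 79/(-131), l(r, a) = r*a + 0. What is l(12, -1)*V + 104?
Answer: 14572/131 ≈ 111.24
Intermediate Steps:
l(r, a) = a*r (l(r, a) = a*r + 0 = a*r)
V = -79/131 (V = 79*(-1/131) = -79/131 ≈ -0.60305)
l(12, -1)*V + 104 = -1*12*(-79/131) + 104 = -12*(-79/131) + 104 = 948/131 + 104 = 14572/131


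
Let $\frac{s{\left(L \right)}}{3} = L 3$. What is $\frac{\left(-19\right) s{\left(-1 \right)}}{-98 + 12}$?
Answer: $- \frac{171}{86} \approx -1.9884$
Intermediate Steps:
$s{\left(L \right)} = 9 L$ ($s{\left(L \right)} = 3 L 3 = 3 \cdot 3 L = 9 L$)
$\frac{\left(-19\right) s{\left(-1 \right)}}{-98 + 12} = \frac{\left(-19\right) 9 \left(-1\right)}{-98 + 12} = \frac{\left(-19\right) \left(-9\right)}{-86} = 171 \left(- \frac{1}{86}\right) = - \frac{171}{86}$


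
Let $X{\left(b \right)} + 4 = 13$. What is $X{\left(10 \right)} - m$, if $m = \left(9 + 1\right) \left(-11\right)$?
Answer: $119$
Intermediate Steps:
$m = -110$ ($m = 10 \left(-11\right) = -110$)
$X{\left(b \right)} = 9$ ($X{\left(b \right)} = -4 + 13 = 9$)
$X{\left(10 \right)} - m = 9 - -110 = 9 + 110 = 119$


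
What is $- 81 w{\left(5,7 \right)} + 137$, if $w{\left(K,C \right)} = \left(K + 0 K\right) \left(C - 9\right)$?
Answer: $947$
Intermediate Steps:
$w{\left(K,C \right)} = K \left(-9 + C\right)$ ($w{\left(K,C \right)} = \left(K + 0\right) \left(-9 + C\right) = K \left(-9 + C\right)$)
$- 81 w{\left(5,7 \right)} + 137 = - 81 \cdot 5 \left(-9 + 7\right) + 137 = - 81 \cdot 5 \left(-2\right) + 137 = \left(-81\right) \left(-10\right) + 137 = 810 + 137 = 947$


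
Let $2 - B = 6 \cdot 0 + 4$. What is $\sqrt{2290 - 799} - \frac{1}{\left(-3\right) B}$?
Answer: $- \frac{1}{6} + \sqrt{1491} \approx 38.447$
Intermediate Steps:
$B = -2$ ($B = 2 - \left(6 \cdot 0 + 4\right) = 2 - \left(0 + 4\right) = 2 - 4 = -2$)
$\sqrt{2290 - 799} - \frac{1}{\left(-3\right) B} = \sqrt{2290 - 799} - \frac{1}{\left(-3\right) \left(-2\right)} = \sqrt{1491} - \frac{1}{6} = - \frac{1}{6} + \sqrt{1491}$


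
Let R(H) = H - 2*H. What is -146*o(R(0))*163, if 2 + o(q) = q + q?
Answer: 47596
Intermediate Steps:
R(H) = -H
o(q) = -2 + 2*q (o(q) = -2 + (q + q) = -2 + 2*q)
-146*o(R(0))*163 = -146*(-2 + 2*(-1*0))*163 = -146*(-2 + 2*0)*163 = -146*(-2 + 0)*163 = -146*(-2)*163 = 292*163 = 47596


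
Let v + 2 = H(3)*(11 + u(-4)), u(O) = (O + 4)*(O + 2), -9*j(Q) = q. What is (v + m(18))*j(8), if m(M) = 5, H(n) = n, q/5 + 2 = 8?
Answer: -120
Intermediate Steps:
q = 30 (q = -10 + 5*8 = -10 + 40 = 30)
j(Q) = -10/3 (j(Q) = -⅑*30 = -10/3)
u(O) = (2 + O)*(4 + O) (u(O) = (4 + O)*(2 + O) = (2 + O)*(4 + O))
v = 31 (v = -2 + 3*(11 + (8 + (-4)² + 6*(-4))) = -2 + 3*(11 + (8 + 16 - 24)) = -2 + 3*(11 + 0) = -2 + 3*11 = -2 + 33 = 31)
(v + m(18))*j(8) = (31 + 5)*(-10/3) = 36*(-10/3) = -120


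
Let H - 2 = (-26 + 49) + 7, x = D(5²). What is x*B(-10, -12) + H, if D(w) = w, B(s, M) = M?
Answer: -268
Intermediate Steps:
x = 25 (x = 5² = 25)
H = 32 (H = 2 + ((-26 + 49) + 7) = 2 + (23 + 7) = 2 + 30 = 32)
x*B(-10, -12) + H = 25*(-12) + 32 = -300 + 32 = -268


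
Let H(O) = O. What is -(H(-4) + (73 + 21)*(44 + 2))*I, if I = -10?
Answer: 43200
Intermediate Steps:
-(H(-4) + (73 + 21)*(44 + 2))*I = -(-4 + (73 + 21)*(44 + 2))*(-10) = -(-4 + 94*46)*(-10) = -(-4 + 4324)*(-10) = -4320*(-10) = -1*(-43200) = 43200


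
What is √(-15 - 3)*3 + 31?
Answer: 31 + 9*I*√2 ≈ 31.0 + 12.728*I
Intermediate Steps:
√(-15 - 3)*3 + 31 = √(-18)*3 + 31 = (3*I*√2)*3 + 31 = 9*I*√2 + 31 = 31 + 9*I*√2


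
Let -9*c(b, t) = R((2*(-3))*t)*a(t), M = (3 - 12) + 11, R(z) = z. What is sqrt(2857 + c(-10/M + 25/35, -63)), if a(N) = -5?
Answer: sqrt(3067) ≈ 55.380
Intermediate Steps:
M = 2 (M = -9 + 11 = 2)
c(b, t) = -10*t/3 (c(b, t) = -(2*(-3))*t*(-5)/9 = -(-6*t)*(-5)/9 = -10*t/3)
sqrt(2857 + c(-10/M + 25/35, -63)) = sqrt(2857 - 10/3*(-63)) = sqrt(2857 + 210) = sqrt(3067)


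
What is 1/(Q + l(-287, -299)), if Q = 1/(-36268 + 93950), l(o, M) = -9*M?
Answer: 57682/155222263 ≈ 0.00037161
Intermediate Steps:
Q = 1/57682 ≈ 1.7336e-5
1/(Q + l(-287, -299)) = 1/(1/57682 - 9*(-299)) = 1/(1/57682 + 2691) = 1/(155222263/57682) = 57682/155222263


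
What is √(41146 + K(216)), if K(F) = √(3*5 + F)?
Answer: √(41146 + √231) ≈ 202.88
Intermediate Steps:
K(F) = √(15 + F)
√(41146 + K(216)) = √(41146 + √(15 + 216)) = √(41146 + √231)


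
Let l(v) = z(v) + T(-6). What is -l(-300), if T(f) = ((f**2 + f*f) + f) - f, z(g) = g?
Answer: 228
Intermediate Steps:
T(f) = 2*f**2 (T(f) = ((f**2 + f**2) + f) - f = (2*f**2 + f) - f = (f + 2*f**2) - f = 2*f**2)
l(v) = 72 + v (l(v) = v + 2*(-6)**2 = v + 2*36 = v + 72 = 72 + v)
-l(-300) = -(72 - 300) = -1*(-228) = 228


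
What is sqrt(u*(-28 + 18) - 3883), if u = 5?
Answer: 3*I*sqrt(437) ≈ 62.714*I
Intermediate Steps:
sqrt(u*(-28 + 18) - 3883) = sqrt(5*(-28 + 18) - 3883) = sqrt(5*(-10) - 3883) = sqrt(-50 - 3883) = sqrt(-3933) = 3*I*sqrt(437)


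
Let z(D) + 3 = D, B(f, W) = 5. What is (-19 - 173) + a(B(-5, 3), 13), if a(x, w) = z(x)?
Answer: -190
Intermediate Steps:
z(D) = -3 + D
a(x, w) = -3 + x
(-19 - 173) + a(B(-5, 3), 13) = (-19 - 173) + (-3 + 5) = -192 + 2 = -190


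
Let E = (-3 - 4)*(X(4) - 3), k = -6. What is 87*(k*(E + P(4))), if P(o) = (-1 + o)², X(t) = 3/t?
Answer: -25839/2 ≈ -12920.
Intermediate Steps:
E = 63/4 (E = (-3 - 4)*(3/4 - 3) = -7*(3*(¼) - 3) = -7*(¾ - 3) = -7*(-9/4) = 63/4 ≈ 15.750)
87*(k*(E + P(4))) = 87*(-6*(63/4 + (-1 + 4)²)) = 87*(-6*(63/4 + 3²)) = 87*(-6*(63/4 + 9)) = 87*(-6*99/4) = 87*(-297/2) = -25839/2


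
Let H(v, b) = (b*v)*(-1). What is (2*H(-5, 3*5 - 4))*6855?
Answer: 754050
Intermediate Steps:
H(v, b) = -b*v
(2*H(-5, 3*5 - 4))*6855 = (2*(-1*(3*5 - 4)*(-5)))*6855 = (2*(-1*(15 - 4)*(-5)))*6855 = (2*(-1*11*(-5)))*6855 = (2*55)*6855 = 110*6855 = 754050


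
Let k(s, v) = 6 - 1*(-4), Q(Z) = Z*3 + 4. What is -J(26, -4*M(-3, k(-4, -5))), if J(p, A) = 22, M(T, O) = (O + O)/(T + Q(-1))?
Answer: -22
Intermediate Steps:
Q(Z) = 4 + 3*Z (Q(Z) = 3*Z + 4 = 4 + 3*Z)
k(s, v) = 10 (k(s, v) = 6 + 4 = 10)
M(T, O) = 2*O/(1 + T) (M(T, O) = (O + O)/(T + (4 + 3*(-1))) = (2*O)/(T + (4 - 3)) = (2*O)/(T + 1) = (2*O)/(1 + T) = 2*O/(1 + T))
-J(26, -4*M(-3, k(-4, -5))) = -1*22 = -22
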